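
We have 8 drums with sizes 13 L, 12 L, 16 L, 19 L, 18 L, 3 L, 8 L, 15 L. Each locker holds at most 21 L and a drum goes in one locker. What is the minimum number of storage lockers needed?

6

Total = 19 + 18 + 16 + 15 + 13 + 12 + 8 + 3 = 104 L.
Lower bound: ⌈104/21⌉ = 5 storage lockers.
Also, 6 drums each exceed 21/2 L, and no two of those can share a locker, so at least 6 storage lockers are needed.
A packing using 6 storage lockers:
  locker 1: 19 = 19
  locker 2: 18 + 3 = 21
  locker 3: 16 = 16
  locker 4: 15 = 15
  locker 5: 13 + 8 = 21
  locker 6: 12 = 12
This matches the lower bound, so 6 is optimal.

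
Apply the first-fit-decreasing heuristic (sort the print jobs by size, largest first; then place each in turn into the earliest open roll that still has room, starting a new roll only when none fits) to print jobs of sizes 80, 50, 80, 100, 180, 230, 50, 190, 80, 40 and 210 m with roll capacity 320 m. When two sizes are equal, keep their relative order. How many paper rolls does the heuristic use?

Sorted descending: 230, 210, 190, 180, 100, 80, 80, 80, 50, 50, 40.
  230 → roll 1 (new)  [load 230/320]
  210 → roll 2 (new)  [load 210/320]
  190 → roll 3 (new)  [load 190/320]
  180 → roll 4 (new)  [load 180/320]
  100 → roll 2  [load 310/320]
  80 → roll 1  [load 310/320]
  80 → roll 3  [load 270/320]
  80 → roll 4  [load 260/320]
  50 → roll 3  [load 320/320]
  50 → roll 4  [load 310/320]
  40 → roll 5 (new)  [load 40/320]
5 paper rolls opened.

5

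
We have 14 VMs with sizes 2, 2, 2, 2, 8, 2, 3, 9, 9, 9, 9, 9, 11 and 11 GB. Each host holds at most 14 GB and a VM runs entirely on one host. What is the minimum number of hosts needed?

Total = 11 + 11 + 9 + 9 + 9 + 9 + 9 + 8 + 3 + 2 + 2 + 2 + 2 + 2 = 88 GB.
Lower bound: ⌈88/14⌉ = 7 hosts.
Also, 8 VMs each exceed 7 GB, and no two of those can share a host, so at least 8 hosts are needed.
A packing using 8 hosts:
  host 1: 11 + 3 = 14
  host 2: 11 + 2 = 13
  host 3: 9 + 2 + 2 = 13
  host 4: 9 + 2 + 2 = 13
  host 5: 9 = 9
  host 6: 9 = 9
  host 7: 9 = 9
  host 8: 8 = 8
This matches the lower bound, so 8 is optimal.

8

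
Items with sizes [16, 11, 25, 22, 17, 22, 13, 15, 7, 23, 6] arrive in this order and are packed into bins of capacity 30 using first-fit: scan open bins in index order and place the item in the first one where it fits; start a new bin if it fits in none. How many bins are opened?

  16 → bin 1 (new)  [load 16/30]
  11 → bin 1  [load 27/30]
  25 → bin 2 (new)  [load 25/30]
  22 → bin 3 (new)  [load 22/30]
  17 → bin 4 (new)  [load 17/30]
  22 → bin 5 (new)  [load 22/30]
  13 → bin 4  [load 30/30]
  15 → bin 6 (new)  [load 15/30]
  7 → bin 3  [load 29/30]
  23 → bin 7 (new)  [load 23/30]
  6 → bin 5  [load 28/30]
7 bins opened.

7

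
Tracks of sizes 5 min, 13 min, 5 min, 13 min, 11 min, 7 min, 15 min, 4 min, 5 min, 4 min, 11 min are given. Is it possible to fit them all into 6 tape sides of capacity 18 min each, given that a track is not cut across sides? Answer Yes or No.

Yes

A valid assignment using 6 tape sides:
  side 1: 15 = 15
  side 2: 13 + 5 = 18
  side 3: 13 + 5 = 18
  side 4: 11 + 7 = 18
  side 5: 11 + 5 = 16
  side 6: 4 + 4 = 8
Every load is within 18 min, so 6 tape sides suffice.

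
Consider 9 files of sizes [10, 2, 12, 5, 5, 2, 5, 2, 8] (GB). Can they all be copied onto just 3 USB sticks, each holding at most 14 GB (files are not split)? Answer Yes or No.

No

Total = 51 GB; ⌈51/14⌉ = 4.
At least 4 USB sticks are required, but only 3 are allowed.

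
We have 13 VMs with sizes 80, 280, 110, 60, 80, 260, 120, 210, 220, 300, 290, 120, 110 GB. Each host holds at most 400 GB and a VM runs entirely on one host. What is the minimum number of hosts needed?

Total = 300 + 290 + 280 + 260 + 220 + 210 + 120 + 120 + 110 + 110 + 80 + 80 + 60 = 2240 GB.
Lower bound: ⌈2240/400⌉ = 6 hosts.
A packing using 6 hosts:
  host 1: 300 + 80 = 380
  host 2: 290 + 110 = 400
  host 3: 280 + 120 = 400
  host 4: 260 + 120 = 380
  host 5: 220 + 110 + 60 = 390
  host 6: 210 + 80 = 290
This matches the lower bound, so 6 is optimal.

6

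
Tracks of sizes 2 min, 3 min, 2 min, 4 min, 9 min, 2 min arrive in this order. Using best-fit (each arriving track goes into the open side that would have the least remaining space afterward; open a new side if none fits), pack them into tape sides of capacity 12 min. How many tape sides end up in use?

  2 → side 1 (new)  [load 2/12]
  3 → side 1  [load 5/12]
  2 → side 1  [load 7/12]
  4 → side 1  [load 11/12]
  9 → side 2 (new)  [load 9/12]
  2 → side 2  [load 11/12]
2 tape sides opened.

2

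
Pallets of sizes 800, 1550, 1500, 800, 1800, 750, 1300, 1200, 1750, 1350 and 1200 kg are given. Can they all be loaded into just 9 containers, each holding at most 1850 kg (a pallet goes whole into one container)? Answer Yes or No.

Total = 14000 kg; ⌈14000/1850⌉ = 8.
The bound of 8 does not rule out 9, but exhaustive search shows no assignment into 9 containers of capacity 1850 kg exists — the minimum is 10.

No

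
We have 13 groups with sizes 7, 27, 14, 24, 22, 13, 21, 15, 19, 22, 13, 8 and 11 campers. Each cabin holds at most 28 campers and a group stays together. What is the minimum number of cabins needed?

Total = 27 + 24 + 22 + 22 + 21 + 19 + 15 + 14 + 13 + 13 + 11 + 8 + 7 = 216 campers.
Lower bound: ⌈216/28⌉ = 8 cabins.
A packing using 9 cabins:
  cabin 1: 27 = 27
  cabin 2: 24 = 24
  cabin 3: 22 = 22
  cabin 4: 22 = 22
  cabin 5: 21 + 7 = 28
  cabin 6: 19 + 8 = 27
  cabin 7: 15 + 13 = 28
  cabin 8: 14 + 13 = 27
  cabin 9: 11 = 11
No arrangement into 8 cabins stays within capacity, so 9 is optimal.

9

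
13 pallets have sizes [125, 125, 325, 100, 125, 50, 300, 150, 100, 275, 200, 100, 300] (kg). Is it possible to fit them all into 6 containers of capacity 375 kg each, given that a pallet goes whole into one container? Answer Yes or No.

No

Total = 2275 kg; ⌈2275/375⌉ = 7.
At least 7 containers are required, but only 6 are allowed.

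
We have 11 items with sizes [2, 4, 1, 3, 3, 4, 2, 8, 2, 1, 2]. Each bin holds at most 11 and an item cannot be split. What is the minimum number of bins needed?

3

Total = 8 + 4 + 4 + 3 + 3 + 2 + 2 + 2 + 2 + 1 + 1 = 32.
Lower bound: ⌈32/11⌉ = 3 bins.
A packing using 3 bins:
  bin 1: 8 + 3 = 11
  bin 2: 4 + 4 + 3 = 11
  bin 3: 2 + 2 + 2 + 2 + 1 + 1 = 10
This matches the lower bound, so 3 is optimal.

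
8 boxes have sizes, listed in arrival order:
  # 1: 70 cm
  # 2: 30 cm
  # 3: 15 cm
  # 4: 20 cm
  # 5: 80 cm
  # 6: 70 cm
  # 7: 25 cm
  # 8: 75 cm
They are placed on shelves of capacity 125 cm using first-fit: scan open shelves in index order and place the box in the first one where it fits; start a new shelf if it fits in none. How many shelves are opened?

  70 → shelf 1 (new)  [load 70/125]
  30 → shelf 1  [load 100/125]
  15 → shelf 1  [load 115/125]
  20 → shelf 2 (new)  [load 20/125]
  80 → shelf 2  [load 100/125]
  70 → shelf 3 (new)  [load 70/125]
  25 → shelf 2  [load 125/125]
  75 → shelf 4 (new)  [load 75/125]
4 shelves opened.

4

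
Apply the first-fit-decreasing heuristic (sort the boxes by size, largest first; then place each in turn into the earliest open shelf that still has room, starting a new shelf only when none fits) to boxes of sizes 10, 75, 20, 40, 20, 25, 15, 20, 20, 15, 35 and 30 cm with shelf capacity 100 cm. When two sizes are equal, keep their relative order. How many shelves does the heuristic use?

Sorted descending: 75, 40, 35, 30, 25, 20, 20, 20, 20, 15, 15, 10.
  75 → shelf 1 (new)  [load 75/100]
  40 → shelf 2 (new)  [load 40/100]
  35 → shelf 2  [load 75/100]
  30 → shelf 3 (new)  [load 30/100]
  25 → shelf 1  [load 100/100]
  20 → shelf 2  [load 95/100]
  20 → shelf 3  [load 50/100]
  20 → shelf 3  [load 70/100]
  20 → shelf 3  [load 90/100]
  15 → shelf 4 (new)  [load 15/100]
  15 → shelf 4  [load 30/100]
  10 → shelf 3  [load 100/100]
4 shelves opened.

4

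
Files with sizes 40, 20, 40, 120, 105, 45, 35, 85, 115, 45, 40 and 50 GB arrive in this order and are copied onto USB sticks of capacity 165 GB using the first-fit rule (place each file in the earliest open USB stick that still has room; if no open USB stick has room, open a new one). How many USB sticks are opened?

  40 → USB stick 1 (new)  [load 40/165]
  20 → USB stick 1  [load 60/165]
  40 → USB stick 1  [load 100/165]
  120 → USB stick 2 (new)  [load 120/165]
  105 → USB stick 3 (new)  [load 105/165]
  45 → USB stick 1  [load 145/165]
  35 → USB stick 2  [load 155/165]
  85 → USB stick 4 (new)  [load 85/165]
  115 → USB stick 5 (new)  [load 115/165]
  45 → USB stick 3  [load 150/165]
  40 → USB stick 4  [load 125/165]
  50 → USB stick 5  [load 165/165]
5 USB sticks opened.

5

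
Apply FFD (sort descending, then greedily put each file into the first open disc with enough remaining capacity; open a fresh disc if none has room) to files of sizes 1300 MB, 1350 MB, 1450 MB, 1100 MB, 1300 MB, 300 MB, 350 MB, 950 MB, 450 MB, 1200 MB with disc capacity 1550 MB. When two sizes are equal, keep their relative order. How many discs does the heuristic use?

Sorted descending: 1450, 1350, 1300, 1300, 1200, 1100, 950, 450, 350, 300.
  1450 → disc 1 (new)  [load 1450/1550]
  1350 → disc 2 (new)  [load 1350/1550]
  1300 → disc 3 (new)  [load 1300/1550]
  1300 → disc 4 (new)  [load 1300/1550]
  1200 → disc 5 (new)  [load 1200/1550]
  1100 → disc 6 (new)  [load 1100/1550]
  950 → disc 7 (new)  [load 950/1550]
  450 → disc 6  [load 1550/1550]
  350 → disc 5  [load 1550/1550]
  300 → disc 7  [load 1250/1550]
7 discs opened.

7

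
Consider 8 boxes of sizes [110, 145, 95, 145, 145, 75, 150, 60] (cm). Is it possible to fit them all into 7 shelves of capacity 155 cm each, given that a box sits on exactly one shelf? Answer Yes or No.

Yes

A valid assignment using 7 shelves:
  shelf 1: 150 = 150
  shelf 2: 145 = 145
  shelf 3: 145 = 145
  shelf 4: 145 = 145
  shelf 5: 110 = 110
  shelf 6: 95 + 60 = 155
  shelf 7: 75 = 75
Every load is within 155 cm, so 7 shelves suffice.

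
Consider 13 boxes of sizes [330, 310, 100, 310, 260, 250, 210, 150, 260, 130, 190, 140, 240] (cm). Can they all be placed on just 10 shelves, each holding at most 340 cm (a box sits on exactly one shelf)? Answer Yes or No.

Yes

A valid assignment using 10 shelves:
  shelf 1: 330 = 330
  shelf 2: 310 = 310
  shelf 3: 310 = 310
  shelf 4: 260 = 260
  shelf 5: 260 = 260
  shelf 6: 250 = 250
  shelf 7: 240 + 100 = 340
  shelf 8: 210 + 130 = 340
  shelf 9: 190 + 150 = 340
  shelf 10: 140 = 140
Every load is within 340 cm, so 10 shelves suffice.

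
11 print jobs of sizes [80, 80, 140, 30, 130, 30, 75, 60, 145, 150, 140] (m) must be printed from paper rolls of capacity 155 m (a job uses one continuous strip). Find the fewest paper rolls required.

Total = 150 + 145 + 140 + 140 + 130 + 80 + 80 + 75 + 60 + 30 + 30 = 1060 m.
Lower bound: ⌈1060/155⌉ = 7 paper rolls.
A packing using 8 paper rolls:
  roll 1: 150 = 150
  roll 2: 145 = 145
  roll 3: 140 = 140
  roll 4: 140 = 140
  roll 5: 130 = 130
  roll 6: 80 + 75 = 155
  roll 7: 80 + 60 = 140
  roll 8: 30 + 30 = 60
No arrangement into 7 paper rolls stays within capacity, so 8 is optimal.

8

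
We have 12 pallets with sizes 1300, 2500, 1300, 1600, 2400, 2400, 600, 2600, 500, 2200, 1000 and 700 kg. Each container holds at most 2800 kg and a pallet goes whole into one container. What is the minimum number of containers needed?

Total = 2600 + 2500 + 2400 + 2400 + 2200 + 1600 + 1300 + 1300 + 1000 + 700 + 600 + 500 = 19100 kg.
Lower bound: ⌈19100/2800⌉ = 7 containers.
A packing using 8 containers:
  container 1: 2600 = 2600
  container 2: 2500 = 2500
  container 3: 2400 = 2400
  container 4: 2400 = 2400
  container 5: 2200 + 600 = 2800
  container 6: 1600 + 1000 = 2600
  container 7: 1300 + 1300 = 2600
  container 8: 700 + 500 = 1200
No arrangement into 7 containers stays within capacity, so 8 is optimal.

8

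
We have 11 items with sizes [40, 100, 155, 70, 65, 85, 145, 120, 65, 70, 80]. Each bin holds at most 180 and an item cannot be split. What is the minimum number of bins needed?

Total = 155 + 145 + 120 + 100 + 85 + 80 + 70 + 70 + 65 + 65 + 40 = 995.
Lower bound: ⌈995/180⌉ = 6 bins.
A packing using 7 bins:
  bin 1: 155 = 155
  bin 2: 145 = 145
  bin 3: 120 + 40 = 160
  bin 4: 100 + 80 = 180
  bin 5: 85 + 70 = 155
  bin 6: 70 + 65 = 135
  bin 7: 65 = 65
No arrangement into 6 bins stays within capacity, so 7 is optimal.

7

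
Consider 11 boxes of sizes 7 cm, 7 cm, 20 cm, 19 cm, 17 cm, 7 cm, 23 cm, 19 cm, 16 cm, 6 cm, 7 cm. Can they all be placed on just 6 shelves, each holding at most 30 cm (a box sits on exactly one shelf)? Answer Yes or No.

Yes

A valid assignment using 6 shelves:
  shelf 1: 23 + 7 = 30
  shelf 2: 20 + 7 = 27
  shelf 3: 19 + 7 = 26
  shelf 4: 19 + 7 = 26
  shelf 5: 17 + 6 = 23
  shelf 6: 16 = 16
Every load is within 30 cm, so 6 shelves suffice.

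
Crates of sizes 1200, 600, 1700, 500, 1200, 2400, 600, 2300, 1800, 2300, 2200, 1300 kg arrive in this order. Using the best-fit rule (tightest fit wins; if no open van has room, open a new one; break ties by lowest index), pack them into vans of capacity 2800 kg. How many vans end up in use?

  1200 → van 1 (new)  [load 1200/2800]
  600 → van 1  [load 1800/2800]
  1700 → van 2 (new)  [load 1700/2800]
  500 → van 1  [load 2300/2800]
  1200 → van 3 (new)  [load 1200/2800]
  2400 → van 4 (new)  [load 2400/2800]
  600 → van 2  [load 2300/2800]
  2300 → van 5 (new)  [load 2300/2800]
  1800 → van 6 (new)  [load 1800/2800]
  2300 → van 7 (new)  [load 2300/2800]
  2200 → van 8 (new)  [load 2200/2800]
  1300 → van 3  [load 2500/2800]
8 vans opened.

8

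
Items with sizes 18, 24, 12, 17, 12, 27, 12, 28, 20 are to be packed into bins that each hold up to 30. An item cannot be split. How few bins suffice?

Total = 28 + 27 + 24 + 20 + 18 + 17 + 12 + 12 + 12 = 170.
Lower bound: ⌈170/30⌉ = 6 bins.
A packing using 7 bins:
  bin 1: 28 = 28
  bin 2: 27 = 27
  bin 3: 24 = 24
  bin 4: 20 = 20
  bin 5: 18 + 12 = 30
  bin 6: 17 + 12 = 29
  bin 7: 12 = 12
No arrangement into 6 bins stays within capacity, so 7 is optimal.

7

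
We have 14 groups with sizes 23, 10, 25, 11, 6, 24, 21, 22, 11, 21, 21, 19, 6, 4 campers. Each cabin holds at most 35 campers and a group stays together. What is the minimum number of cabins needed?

8

Total = 25 + 24 + 23 + 22 + 21 + 21 + 21 + 19 + 11 + 11 + 10 + 6 + 6 + 4 = 224 campers.
Lower bound: ⌈224/35⌉ = 7 cabins.
Also, 8 groups each exceed 35/2 campers, and no two of those can share a cabin, so at least 8 cabins are needed.
A packing using 8 cabins:
  cabin 1: 25 + 10 = 35
  cabin 2: 24 + 11 = 35
  cabin 3: 23 + 11 = 34
  cabin 4: 22 + 6 + 6 = 34
  cabin 5: 21 + 4 = 25
  cabin 6: 21 = 21
  cabin 7: 21 = 21
  cabin 8: 19 = 19
This matches the lower bound, so 8 is optimal.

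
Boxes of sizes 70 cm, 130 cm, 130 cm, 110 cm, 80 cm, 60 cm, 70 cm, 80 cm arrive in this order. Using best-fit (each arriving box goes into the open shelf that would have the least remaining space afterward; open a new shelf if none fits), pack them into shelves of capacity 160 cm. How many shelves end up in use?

6

  70 → shelf 1 (new)  [load 70/160]
  130 → shelf 2 (new)  [load 130/160]
  130 → shelf 3 (new)  [load 130/160]
  110 → shelf 4 (new)  [load 110/160]
  80 → shelf 1  [load 150/160]
  60 → shelf 5 (new)  [load 60/160]
  70 → shelf 5  [load 130/160]
  80 → shelf 6 (new)  [load 80/160]
6 shelves opened.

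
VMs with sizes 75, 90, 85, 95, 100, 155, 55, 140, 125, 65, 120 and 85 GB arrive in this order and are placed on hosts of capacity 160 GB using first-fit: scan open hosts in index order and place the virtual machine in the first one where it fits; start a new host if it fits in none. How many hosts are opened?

9

  75 → host 1 (new)  [load 75/160]
  90 → host 2 (new)  [load 90/160]
  85 → host 1  [load 160/160]
  95 → host 3 (new)  [load 95/160]
  100 → host 4 (new)  [load 100/160]
  155 → host 5 (new)  [load 155/160]
  55 → host 2  [load 145/160]
  140 → host 6 (new)  [load 140/160]
  125 → host 7 (new)  [load 125/160]
  65 → host 3  [load 160/160]
  120 → host 8 (new)  [load 120/160]
  85 → host 9 (new)  [load 85/160]
9 hosts opened.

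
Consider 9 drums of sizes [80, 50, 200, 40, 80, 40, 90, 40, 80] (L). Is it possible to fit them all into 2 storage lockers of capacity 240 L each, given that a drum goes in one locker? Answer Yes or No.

Total = 700 L; ⌈700/240⌉ = 3.
At least 3 storage lockers are required, but only 2 are allowed.

No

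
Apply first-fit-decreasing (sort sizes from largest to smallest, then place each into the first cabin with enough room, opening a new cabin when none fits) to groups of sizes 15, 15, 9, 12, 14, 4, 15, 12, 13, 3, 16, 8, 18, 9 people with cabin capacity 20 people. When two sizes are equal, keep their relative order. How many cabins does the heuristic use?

10

Sorted descending: 18, 16, 15, 15, 15, 14, 13, 12, 12, 9, 9, 8, 4, 3.
  18 → cabin 1 (new)  [load 18/20]
  16 → cabin 2 (new)  [load 16/20]
  15 → cabin 3 (new)  [load 15/20]
  15 → cabin 4 (new)  [load 15/20]
  15 → cabin 5 (new)  [load 15/20]
  14 → cabin 6 (new)  [load 14/20]
  13 → cabin 7 (new)  [load 13/20]
  12 → cabin 8 (new)  [load 12/20]
  12 → cabin 9 (new)  [load 12/20]
  9 → cabin 10 (new)  [load 9/20]
  9 → cabin 10  [load 18/20]
  8 → cabin 8  [load 20/20]
  4 → cabin 2  [load 20/20]
  3 → cabin 3  [load 18/20]
10 cabins opened.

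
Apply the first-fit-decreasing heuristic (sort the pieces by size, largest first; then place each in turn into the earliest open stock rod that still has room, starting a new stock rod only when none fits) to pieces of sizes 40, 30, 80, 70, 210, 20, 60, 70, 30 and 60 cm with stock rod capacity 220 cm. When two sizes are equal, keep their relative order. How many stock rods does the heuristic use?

4

Sorted descending: 210, 80, 70, 70, 60, 60, 40, 30, 30, 20.
  210 → stock rod 1 (new)  [load 210/220]
  80 → stock rod 2 (new)  [load 80/220]
  70 → stock rod 2  [load 150/220]
  70 → stock rod 2  [load 220/220]
  60 → stock rod 3 (new)  [load 60/220]
  60 → stock rod 3  [load 120/220]
  40 → stock rod 3  [load 160/220]
  30 → stock rod 3  [load 190/220]
  30 → stock rod 3  [load 220/220]
  20 → stock rod 4 (new)  [load 20/220]
4 stock rods opened.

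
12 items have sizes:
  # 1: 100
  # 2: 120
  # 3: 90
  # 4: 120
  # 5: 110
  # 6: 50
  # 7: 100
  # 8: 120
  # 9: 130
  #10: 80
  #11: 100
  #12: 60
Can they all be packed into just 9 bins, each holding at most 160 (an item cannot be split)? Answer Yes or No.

Total = 1180; ⌈1180/160⌉ = 8.
9 items each exceed half the capacity and cannot share a bin, forcing at least 9 bins.
The bound of 9 does not rule out 9, but exhaustive search shows no assignment into 9 bins of capacity 160 exists — the minimum is 10.

No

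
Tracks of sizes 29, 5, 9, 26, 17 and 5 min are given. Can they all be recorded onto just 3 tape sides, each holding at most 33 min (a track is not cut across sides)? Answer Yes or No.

Yes

A valid assignment using 3 tape sides:
  side 1: 29 = 29
  side 2: 26 + 5 = 31
  side 3: 17 + 9 + 5 = 31
Every load is within 33 min, so 3 tape sides suffice.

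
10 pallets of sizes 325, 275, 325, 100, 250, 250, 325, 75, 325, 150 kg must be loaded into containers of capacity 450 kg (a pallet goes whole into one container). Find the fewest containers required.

Total = 325 + 325 + 325 + 325 + 275 + 250 + 250 + 150 + 100 + 75 = 2400 kg.
Lower bound: ⌈2400/450⌉ = 6 containers.
Also, 7 pallets each exceed 225 kg, and no two of those can share a container, so at least 7 containers are needed.
A packing using 7 containers:
  container 1: 325 + 100 = 425
  container 2: 325 + 75 = 400
  container 3: 325 = 325
  container 4: 325 = 325
  container 5: 275 + 150 = 425
  container 6: 250 = 250
  container 7: 250 = 250
This matches the lower bound, so 7 is optimal.

7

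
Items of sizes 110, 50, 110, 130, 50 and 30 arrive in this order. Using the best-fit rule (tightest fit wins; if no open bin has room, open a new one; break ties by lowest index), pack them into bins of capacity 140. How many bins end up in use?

4

  110 → bin 1 (new)  [load 110/140]
  50 → bin 2 (new)  [load 50/140]
  110 → bin 3 (new)  [load 110/140]
  130 → bin 4 (new)  [load 130/140]
  50 → bin 2  [load 100/140]
  30 → bin 1  [load 140/140]
4 bins opened.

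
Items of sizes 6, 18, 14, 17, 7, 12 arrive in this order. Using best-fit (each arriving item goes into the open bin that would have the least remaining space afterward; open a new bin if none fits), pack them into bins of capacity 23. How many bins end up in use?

4

  6 → bin 1 (new)  [load 6/23]
  18 → bin 2 (new)  [load 18/23]
  14 → bin 1  [load 20/23]
  17 → bin 3 (new)  [load 17/23]
  7 → bin 4 (new)  [load 7/23]
  12 → bin 4  [load 19/23]
4 bins opened.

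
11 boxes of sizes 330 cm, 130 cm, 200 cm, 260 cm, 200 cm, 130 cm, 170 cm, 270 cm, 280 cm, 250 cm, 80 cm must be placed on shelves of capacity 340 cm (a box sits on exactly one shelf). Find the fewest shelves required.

8

Total = 330 + 280 + 270 + 260 + 250 + 200 + 200 + 170 + 130 + 130 + 80 = 2300 cm.
Lower bound: ⌈2300/340⌉ = 7 shelves.
A packing using 8 shelves:
  shelf 1: 330 = 330
  shelf 2: 280 = 280
  shelf 3: 270 = 270
  shelf 4: 260 + 80 = 340
  shelf 5: 250 = 250
  shelf 6: 200 + 130 = 330
  shelf 7: 200 + 130 = 330
  shelf 8: 170 = 170
No arrangement into 7 shelves stays within capacity, so 8 is optimal.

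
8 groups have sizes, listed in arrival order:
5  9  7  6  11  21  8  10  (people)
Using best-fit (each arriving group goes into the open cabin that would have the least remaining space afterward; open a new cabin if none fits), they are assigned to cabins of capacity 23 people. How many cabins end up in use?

  5 → cabin 1 (new)  [load 5/23]
  9 → cabin 1  [load 14/23]
  7 → cabin 1  [load 21/23]
  6 → cabin 2 (new)  [load 6/23]
  11 → cabin 2  [load 17/23]
  21 → cabin 3 (new)  [load 21/23]
  8 → cabin 4 (new)  [load 8/23]
  10 → cabin 4  [load 18/23]
4 cabins opened.

4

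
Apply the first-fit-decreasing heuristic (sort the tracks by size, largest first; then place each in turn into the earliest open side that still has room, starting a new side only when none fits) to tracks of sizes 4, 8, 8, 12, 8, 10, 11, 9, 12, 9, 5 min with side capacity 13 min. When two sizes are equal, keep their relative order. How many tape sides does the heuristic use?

9

Sorted descending: 12, 12, 11, 10, 9, 9, 8, 8, 8, 5, 4.
  12 → side 1 (new)  [load 12/13]
  12 → side 2 (new)  [load 12/13]
  11 → side 3 (new)  [load 11/13]
  10 → side 4 (new)  [load 10/13]
  9 → side 5 (new)  [load 9/13]
  9 → side 6 (new)  [load 9/13]
  8 → side 7 (new)  [load 8/13]
  8 → side 8 (new)  [load 8/13]
  8 → side 9 (new)  [load 8/13]
  5 → side 7  [load 13/13]
  4 → side 5  [load 13/13]
9 tape sides opened.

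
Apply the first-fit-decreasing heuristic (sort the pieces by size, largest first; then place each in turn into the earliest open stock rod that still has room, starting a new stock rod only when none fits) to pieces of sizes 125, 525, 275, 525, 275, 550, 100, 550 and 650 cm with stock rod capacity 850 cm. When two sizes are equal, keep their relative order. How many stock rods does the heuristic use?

5

Sorted descending: 650, 550, 550, 525, 525, 275, 275, 125, 100.
  650 → stock rod 1 (new)  [load 650/850]
  550 → stock rod 2 (new)  [load 550/850]
  550 → stock rod 3 (new)  [load 550/850]
  525 → stock rod 4 (new)  [load 525/850]
  525 → stock rod 5 (new)  [load 525/850]
  275 → stock rod 2  [load 825/850]
  275 → stock rod 3  [load 825/850]
  125 → stock rod 1  [load 775/850]
  100 → stock rod 4  [load 625/850]
5 stock rods opened.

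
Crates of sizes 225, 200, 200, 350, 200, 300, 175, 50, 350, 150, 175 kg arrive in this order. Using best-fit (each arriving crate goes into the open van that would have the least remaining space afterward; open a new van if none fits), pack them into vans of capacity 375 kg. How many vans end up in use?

7

  225 → van 1 (new)  [load 225/375]
  200 → van 2 (new)  [load 200/375]
  200 → van 3 (new)  [load 200/375]
  350 → van 4 (new)  [load 350/375]
  200 → van 5 (new)  [load 200/375]
  300 → van 6 (new)  [load 300/375]
  175 → van 2  [load 375/375]
  50 → van 6  [load 350/375]
  350 → van 7 (new)  [load 350/375]
  150 → van 1  [load 375/375]
  175 → van 3  [load 375/375]
7 vans opened.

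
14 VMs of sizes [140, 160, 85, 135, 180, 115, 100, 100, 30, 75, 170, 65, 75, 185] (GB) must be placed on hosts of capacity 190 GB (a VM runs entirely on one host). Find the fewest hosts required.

Total = 185 + 180 + 170 + 160 + 140 + 135 + 115 + 100 + 100 + 85 + 75 + 75 + 65 + 30 = 1615 GB.
Lower bound: ⌈1615/190⌉ = 9 hosts.
A packing using 10 hosts:
  host 1: 185 = 185
  host 2: 180 = 180
  host 3: 170 = 170
  host 4: 160 + 30 = 190
  host 5: 140 = 140
  host 6: 135 = 135
  host 7: 115 + 75 = 190
  host 8: 100 + 85 = 185
  host 9: 100 + 75 = 175
  host 10: 65 = 65
No arrangement into 9 hosts stays within capacity, so 10 is optimal.

10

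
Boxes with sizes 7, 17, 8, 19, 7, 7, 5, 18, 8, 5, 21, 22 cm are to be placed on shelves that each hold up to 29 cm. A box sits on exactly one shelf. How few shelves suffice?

Total = 22 + 21 + 19 + 18 + 17 + 8 + 8 + 7 + 7 + 7 + 5 + 5 = 144 cm.
Lower bound: ⌈144/29⌉ = 5 shelves.
A packing using 6 shelves:
  shelf 1: 22 + 7 = 29
  shelf 2: 21 + 8 = 29
  shelf 3: 19 + 8 = 27
  shelf 4: 18 + 7 = 25
  shelf 5: 17 + 7 + 5 = 29
  shelf 6: 5 = 5
No arrangement into 5 shelves stays within capacity, so 6 is optimal.

6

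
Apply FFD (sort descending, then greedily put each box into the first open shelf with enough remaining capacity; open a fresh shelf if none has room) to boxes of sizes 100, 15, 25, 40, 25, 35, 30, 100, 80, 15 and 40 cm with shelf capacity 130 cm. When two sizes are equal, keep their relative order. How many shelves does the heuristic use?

4

Sorted descending: 100, 100, 80, 40, 40, 35, 30, 25, 25, 15, 15.
  100 → shelf 1 (new)  [load 100/130]
  100 → shelf 2 (new)  [load 100/130]
  80 → shelf 3 (new)  [load 80/130]
  40 → shelf 3  [load 120/130]
  40 → shelf 4 (new)  [load 40/130]
  35 → shelf 4  [load 75/130]
  30 → shelf 1  [load 130/130]
  25 → shelf 2  [load 125/130]
  25 → shelf 4  [load 100/130]
  15 → shelf 4  [load 115/130]
  15 → shelf 4  [load 130/130]
4 shelves opened.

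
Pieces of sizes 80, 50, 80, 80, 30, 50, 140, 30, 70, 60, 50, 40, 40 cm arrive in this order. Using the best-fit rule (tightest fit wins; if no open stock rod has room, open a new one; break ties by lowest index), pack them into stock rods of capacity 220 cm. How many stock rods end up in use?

4

  80 → stock rod 1 (new)  [load 80/220]
  50 → stock rod 1  [load 130/220]
  80 → stock rod 1  [load 210/220]
  80 → stock rod 2 (new)  [load 80/220]
  30 → stock rod 2  [load 110/220]
  50 → stock rod 2  [load 160/220]
  140 → stock rod 3 (new)  [load 140/220]
  30 → stock rod 2  [load 190/220]
  70 → stock rod 3  [load 210/220]
  60 → stock rod 4 (new)  [load 60/220]
  50 → stock rod 4  [load 110/220]
  40 → stock rod 4  [load 150/220]
  40 → stock rod 4  [load 190/220]
4 stock rods opened.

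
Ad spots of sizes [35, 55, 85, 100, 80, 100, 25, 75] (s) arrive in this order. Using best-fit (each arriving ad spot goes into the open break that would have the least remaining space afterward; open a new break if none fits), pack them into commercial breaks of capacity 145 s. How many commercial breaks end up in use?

6

  35 → break 1 (new)  [load 35/145]
  55 → break 1  [load 90/145]
  85 → break 2 (new)  [load 85/145]
  100 → break 3 (new)  [load 100/145]
  80 → break 4 (new)  [load 80/145]
  100 → break 5 (new)  [load 100/145]
  25 → break 3  [load 125/145]
  75 → break 6 (new)  [load 75/145]
6 commercial breaks opened.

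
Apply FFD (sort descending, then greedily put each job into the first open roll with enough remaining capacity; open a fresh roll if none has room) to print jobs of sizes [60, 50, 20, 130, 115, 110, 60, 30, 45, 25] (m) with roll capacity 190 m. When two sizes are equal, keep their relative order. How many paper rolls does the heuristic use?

4

Sorted descending: 130, 115, 110, 60, 60, 50, 45, 30, 25, 20.
  130 → roll 1 (new)  [load 130/190]
  115 → roll 2 (new)  [load 115/190]
  110 → roll 3 (new)  [load 110/190]
  60 → roll 1  [load 190/190]
  60 → roll 2  [load 175/190]
  50 → roll 3  [load 160/190]
  45 → roll 4 (new)  [load 45/190]
  30 → roll 3  [load 190/190]
  25 → roll 4  [load 70/190]
  20 → roll 4  [load 90/190]
4 paper rolls opened.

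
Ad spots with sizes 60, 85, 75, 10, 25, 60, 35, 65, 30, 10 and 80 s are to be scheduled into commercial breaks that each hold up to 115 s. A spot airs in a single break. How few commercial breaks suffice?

Total = 85 + 80 + 75 + 65 + 60 + 60 + 35 + 30 + 25 + 10 + 10 = 535 s.
Lower bound: ⌈535/115⌉ = 5 commercial breaks.
Also, 6 ad spots each exceed 115/2 s, and no two of those can share a break, so at least 6 commercial breaks are needed.
A packing using 6 commercial breaks:
  break 1: 85 + 30 = 115
  break 2: 80 + 35 = 115
  break 3: 75 + 25 + 10 = 110
  break 4: 65 + 10 = 75
  break 5: 60 = 60
  break 6: 60 = 60
This matches the lower bound, so 6 is optimal.

6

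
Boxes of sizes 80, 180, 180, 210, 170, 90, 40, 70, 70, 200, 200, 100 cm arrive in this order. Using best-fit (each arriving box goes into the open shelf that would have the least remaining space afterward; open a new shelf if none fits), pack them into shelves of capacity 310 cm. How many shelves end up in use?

  80 → shelf 1 (new)  [load 80/310]
  180 → shelf 1  [load 260/310]
  180 → shelf 2 (new)  [load 180/310]
  210 → shelf 3 (new)  [load 210/310]
  170 → shelf 4 (new)  [load 170/310]
  90 → shelf 3  [load 300/310]
  40 → shelf 1  [load 300/310]
  70 → shelf 2  [load 250/310]
  70 → shelf 4  [load 240/310]
  200 → shelf 5 (new)  [load 200/310]
  200 → shelf 6 (new)  [load 200/310]
  100 → shelf 5  [load 300/310]
6 shelves opened.

6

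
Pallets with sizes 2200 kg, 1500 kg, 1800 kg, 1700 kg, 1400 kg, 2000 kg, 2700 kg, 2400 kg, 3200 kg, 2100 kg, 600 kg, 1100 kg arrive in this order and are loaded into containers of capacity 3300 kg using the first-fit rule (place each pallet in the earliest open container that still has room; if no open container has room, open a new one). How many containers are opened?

  2200 → container 1 (new)  [load 2200/3300]
  1500 → container 2 (new)  [load 1500/3300]
  1800 → container 2  [load 3300/3300]
  1700 → container 3 (new)  [load 1700/3300]
  1400 → container 3  [load 3100/3300]
  2000 → container 4 (new)  [load 2000/3300]
  2700 → container 5 (new)  [load 2700/3300]
  2400 → container 6 (new)  [load 2400/3300]
  3200 → container 7 (new)  [load 3200/3300]
  2100 → container 8 (new)  [load 2100/3300]
  600 → container 1  [load 2800/3300]
  1100 → container 4  [load 3100/3300]
8 containers opened.

8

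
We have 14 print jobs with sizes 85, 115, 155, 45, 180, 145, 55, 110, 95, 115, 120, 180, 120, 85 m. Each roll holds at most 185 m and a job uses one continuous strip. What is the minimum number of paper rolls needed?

11

Total = 180 + 180 + 155 + 145 + 120 + 120 + 115 + 115 + 110 + 95 + 85 + 85 + 55 + 45 = 1605 m.
Lower bound: ⌈1605/185⌉ = 9 paper rolls.
Also, 10 print jobs each exceed 185/2 m, and no two of those can share a roll, so at least 10 paper rolls are needed.
A packing using 11 paper rolls:
  roll 1: 180 = 180
  roll 2: 180 = 180
  roll 3: 155 = 155
  roll 4: 145 = 145
  roll 5: 120 + 55 = 175
  roll 6: 120 + 45 = 165
  roll 7: 115 = 115
  roll 8: 115 = 115
  roll 9: 110 = 110
  roll 10: 95 + 85 = 180
  roll 11: 85 = 85
No arrangement into 10 paper rolls stays within capacity, so 11 is optimal.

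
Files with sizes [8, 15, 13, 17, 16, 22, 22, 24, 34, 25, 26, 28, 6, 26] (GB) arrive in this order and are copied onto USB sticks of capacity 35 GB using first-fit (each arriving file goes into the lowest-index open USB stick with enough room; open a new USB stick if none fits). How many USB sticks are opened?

11

  8 → USB stick 1 (new)  [load 8/35]
  15 → USB stick 1  [load 23/35]
  13 → USB stick 2 (new)  [load 13/35]
  17 → USB stick 2  [load 30/35]
  16 → USB stick 3 (new)  [load 16/35]
  22 → USB stick 4 (new)  [load 22/35]
  22 → USB stick 5 (new)  [load 22/35]
  24 → USB stick 6 (new)  [load 24/35]
  34 → USB stick 7 (new)  [load 34/35]
  25 → USB stick 8 (new)  [load 25/35]
  26 → USB stick 9 (new)  [load 26/35]
  28 → USB stick 10 (new)  [load 28/35]
  6 → USB stick 1  [load 29/35]
  26 → USB stick 11 (new)  [load 26/35]
11 USB sticks opened.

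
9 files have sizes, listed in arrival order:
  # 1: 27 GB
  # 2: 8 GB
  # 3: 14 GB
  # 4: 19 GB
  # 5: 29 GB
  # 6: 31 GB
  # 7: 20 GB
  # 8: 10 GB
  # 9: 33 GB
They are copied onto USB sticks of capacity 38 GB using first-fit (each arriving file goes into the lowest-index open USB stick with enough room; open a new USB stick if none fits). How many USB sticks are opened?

  27 → USB stick 1 (new)  [load 27/38]
  8 → USB stick 1  [load 35/38]
  14 → USB stick 2 (new)  [load 14/38]
  19 → USB stick 2  [load 33/38]
  29 → USB stick 3 (new)  [load 29/38]
  31 → USB stick 4 (new)  [load 31/38]
  20 → USB stick 5 (new)  [load 20/38]
  10 → USB stick 5  [load 30/38]
  33 → USB stick 6 (new)  [load 33/38]
6 USB sticks opened.

6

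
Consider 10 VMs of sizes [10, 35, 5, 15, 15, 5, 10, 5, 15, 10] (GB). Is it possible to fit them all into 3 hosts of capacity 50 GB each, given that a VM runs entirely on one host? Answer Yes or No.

A valid assignment using 3 hosts:
  host 1: 35 + 15 = 50
  host 2: 15 + 15 + 10 + 10 = 50
  host 3: 10 + 5 + 5 + 5 = 25
Every load is within 50 GB, so 3 hosts suffice.

Yes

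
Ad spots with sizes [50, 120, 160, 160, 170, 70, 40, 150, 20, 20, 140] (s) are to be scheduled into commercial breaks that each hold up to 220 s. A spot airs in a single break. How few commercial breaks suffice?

Total = 170 + 160 + 160 + 150 + 140 + 120 + 70 + 50 + 40 + 20 + 20 = 1100 s.
Lower bound: ⌈1100/220⌉ = 5 commercial breaks.
Also, 6 ad spots each exceed 110 s, and no two of those can share a break, so at least 6 commercial breaks are needed.
A packing using 6 commercial breaks:
  break 1: 170 + 50 = 220
  break 2: 160 + 40 + 20 = 220
  break 3: 160 + 20 = 180
  break 4: 150 + 70 = 220
  break 5: 140 = 140
  break 6: 120 = 120
This matches the lower bound, so 6 is optimal.

6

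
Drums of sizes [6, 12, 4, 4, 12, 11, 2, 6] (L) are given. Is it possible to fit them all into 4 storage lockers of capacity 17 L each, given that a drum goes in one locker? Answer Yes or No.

Yes

A valid assignment using 4 storage lockers:
  locker 1: 12 + 4 = 16
  locker 2: 12 + 4 = 16
  locker 3: 11 + 6 = 17
  locker 4: 6 + 2 = 8
Every load is within 17 L, so 4 storage lockers suffice.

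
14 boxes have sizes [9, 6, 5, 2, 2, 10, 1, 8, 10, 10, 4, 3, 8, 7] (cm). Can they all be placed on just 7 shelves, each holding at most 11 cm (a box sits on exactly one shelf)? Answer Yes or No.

No

Total = 85 cm; ⌈85/11⌉ = 8.
At least 8 shelves are required, but only 7 are allowed.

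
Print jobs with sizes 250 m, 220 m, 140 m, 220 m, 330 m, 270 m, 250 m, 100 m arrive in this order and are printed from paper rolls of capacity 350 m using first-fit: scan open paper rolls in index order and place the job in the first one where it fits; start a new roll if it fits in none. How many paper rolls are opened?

7

  250 → roll 1 (new)  [load 250/350]
  220 → roll 2 (new)  [load 220/350]
  140 → roll 3 (new)  [load 140/350]
  220 → roll 4 (new)  [load 220/350]
  330 → roll 5 (new)  [load 330/350]
  270 → roll 6 (new)  [load 270/350]
  250 → roll 7 (new)  [load 250/350]
  100 → roll 1  [load 350/350]
7 paper rolls opened.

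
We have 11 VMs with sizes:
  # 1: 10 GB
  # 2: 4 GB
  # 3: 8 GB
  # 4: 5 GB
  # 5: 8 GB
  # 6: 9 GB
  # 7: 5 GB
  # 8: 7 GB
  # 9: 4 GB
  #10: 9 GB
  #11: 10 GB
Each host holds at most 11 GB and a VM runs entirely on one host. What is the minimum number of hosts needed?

Total = 10 + 10 + 9 + 9 + 8 + 8 + 7 + 5 + 5 + 4 + 4 = 79 GB.
Lower bound: ⌈79/11⌉ = 8 hosts.
A packing using 9 hosts:
  host 1: 10 = 10
  host 2: 10 = 10
  host 3: 9 = 9
  host 4: 9 = 9
  host 5: 8 = 8
  host 6: 8 = 8
  host 7: 7 + 4 = 11
  host 8: 5 + 5 = 10
  host 9: 4 = 4
No arrangement into 8 hosts stays within capacity, so 9 is optimal.

9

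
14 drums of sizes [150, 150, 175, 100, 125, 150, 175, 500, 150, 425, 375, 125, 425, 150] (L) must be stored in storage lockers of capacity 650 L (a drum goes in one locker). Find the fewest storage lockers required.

5

Total = 500 + 425 + 425 + 375 + 175 + 175 + 150 + 150 + 150 + 150 + 150 + 125 + 125 + 100 = 3175 L.
Lower bound: ⌈3175/650⌉ = 5 storage lockers.
A packing using 5 storage lockers:
  locker 1: 500 + 150 = 650
  locker 2: 425 + 175 = 600
  locker 3: 425 + 125 + 100 = 650
  locker 4: 375 + 150 + 125 = 650
  locker 5: 175 + 150 + 150 + 150 = 625
This matches the lower bound, so 5 is optimal.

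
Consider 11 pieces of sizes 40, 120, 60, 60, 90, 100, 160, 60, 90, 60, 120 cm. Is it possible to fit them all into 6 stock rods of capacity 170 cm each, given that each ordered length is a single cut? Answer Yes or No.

Total = 960 cm; ⌈960/170⌉ = 6.
The bound of 6 does not rule out 6, but exhaustive search shows no assignment into 6 stock rods of capacity 170 cm exists — the minimum is 7.

No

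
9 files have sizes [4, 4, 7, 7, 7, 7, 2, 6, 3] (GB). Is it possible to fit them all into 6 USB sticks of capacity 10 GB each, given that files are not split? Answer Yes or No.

Yes

A valid assignment using 6 USB sticks:
  USB stick 1: 7 + 3 = 10
  USB stick 2: 7 + 2 = 9
  USB stick 3: 7 = 7
  USB stick 4: 7 = 7
  USB stick 5: 6 + 4 = 10
  USB stick 6: 4 = 4
Every load is within 10 GB, so 6 USB sticks suffice.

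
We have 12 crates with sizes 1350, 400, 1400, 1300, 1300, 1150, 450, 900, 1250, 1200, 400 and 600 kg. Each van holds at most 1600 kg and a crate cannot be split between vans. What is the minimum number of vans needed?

9

Total = 1400 + 1350 + 1300 + 1300 + 1250 + 1200 + 1150 + 900 + 600 + 450 + 400 + 400 = 11700 kg.
Lower bound: ⌈11700/1600⌉ = 8 vans.
A packing using 9 vans:
  van 1: 1400 = 1400
  van 2: 1350 = 1350
  van 3: 1300 = 1300
  van 4: 1300 = 1300
  van 5: 1250 = 1250
  van 6: 1200 + 400 = 1600
  van 7: 1150 + 450 = 1600
  van 8: 900 + 600 = 1500
  van 9: 400 = 400
No arrangement into 8 vans stays within capacity, so 9 is optimal.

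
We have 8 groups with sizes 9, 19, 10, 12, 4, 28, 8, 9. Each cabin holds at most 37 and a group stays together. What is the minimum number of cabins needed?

Total = 28 + 19 + 12 + 10 + 9 + 9 + 8 + 4 = 99.
Lower bound: ⌈99/37⌉ = 3 cabins.
A packing using 3 cabins:
  cabin 1: 28 + 9 = 37
  cabin 2: 19 + 12 + 4 = 35
  cabin 3: 10 + 9 + 8 = 27
This matches the lower bound, so 3 is optimal.

3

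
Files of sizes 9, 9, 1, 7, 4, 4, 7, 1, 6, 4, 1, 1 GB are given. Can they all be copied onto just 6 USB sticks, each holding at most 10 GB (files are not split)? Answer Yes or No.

Yes

A valid assignment using 6 USB sticks:
  USB stick 1: 9 + 1 = 10
  USB stick 2: 9 + 1 = 10
  USB stick 3: 7 + 1 + 1 = 9
  USB stick 4: 7 = 7
  USB stick 5: 6 + 4 = 10
  USB stick 6: 4 + 4 = 8
Every load is within 10 GB, so 6 USB sticks suffice.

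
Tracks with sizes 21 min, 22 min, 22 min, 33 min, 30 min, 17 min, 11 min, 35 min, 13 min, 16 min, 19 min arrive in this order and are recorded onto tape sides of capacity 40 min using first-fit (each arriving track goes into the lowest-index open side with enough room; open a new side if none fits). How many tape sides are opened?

7

  21 → side 1 (new)  [load 21/40]
  22 → side 2 (new)  [load 22/40]
  22 → side 3 (new)  [load 22/40]
  33 → side 4 (new)  [load 33/40]
  30 → side 5 (new)  [load 30/40]
  17 → side 1  [load 38/40]
  11 → side 2  [load 33/40]
  35 → side 6 (new)  [load 35/40]
  13 → side 3  [load 35/40]
  16 → side 7 (new)  [load 16/40]
  19 → side 7  [load 35/40]
7 tape sides opened.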